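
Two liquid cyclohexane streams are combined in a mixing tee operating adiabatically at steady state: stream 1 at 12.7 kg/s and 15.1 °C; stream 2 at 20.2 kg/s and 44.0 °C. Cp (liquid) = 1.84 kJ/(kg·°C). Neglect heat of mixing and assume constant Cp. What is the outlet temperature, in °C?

T_out = 32.8 °C

Adiabatic, steady state ⇒ Σ ṁᵢCp,ᵢ(T_out − Tᵢ) = 0
Σ ṁᵢCp,ᵢTᵢ = 12.7×1.84×15.1 + 20.2×1.84×44.0 = 1988.2
Σ ṁᵢCp,ᵢ = 12.7×1.84 + 20.2×1.84 = 60.536
T_out = 1988.2 / 60.536 = 32.844 °C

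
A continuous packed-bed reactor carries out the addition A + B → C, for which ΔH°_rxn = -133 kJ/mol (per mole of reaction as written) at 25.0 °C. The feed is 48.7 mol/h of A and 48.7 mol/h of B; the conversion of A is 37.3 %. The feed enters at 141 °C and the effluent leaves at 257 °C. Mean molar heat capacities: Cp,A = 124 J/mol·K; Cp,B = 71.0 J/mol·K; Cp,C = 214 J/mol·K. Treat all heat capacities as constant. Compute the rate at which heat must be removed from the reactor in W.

Extent of reaction ξ = 0.373 × 48.7 = 18.165 mol/h
Reaction term: ξ·ΔH°_rxn = 18.165 × -133 = -2416 kJ/h
Sensible, feed 141→25 °C: -1101.6 kJ/h
Outlet flows (mol/h): A 30.535, B 30.535, C 18.165
Sensible, products 25→257 °C: 2283.3 kJ/h
Q = ΔH = -1234.3 kJ/h = -0.34286 kW
Heat removed = 342.86 W

Q_out = 343 W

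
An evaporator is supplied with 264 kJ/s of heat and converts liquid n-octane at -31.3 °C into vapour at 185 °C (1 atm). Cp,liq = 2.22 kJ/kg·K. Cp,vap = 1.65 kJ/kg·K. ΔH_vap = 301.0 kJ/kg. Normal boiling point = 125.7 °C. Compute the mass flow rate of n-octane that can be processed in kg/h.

ṁ = 1270 kg/h

Δh = 2.22×(125.7−-31.3) + 301.0 + 1.65×(185−125.7) = 747.38 kJ/kg
Q = 264 kJ/s = 264 kJ/s = 950400 kJ/h
ṁ = Q/Δh = 950400 / 747.38 = 1271.6 kg/h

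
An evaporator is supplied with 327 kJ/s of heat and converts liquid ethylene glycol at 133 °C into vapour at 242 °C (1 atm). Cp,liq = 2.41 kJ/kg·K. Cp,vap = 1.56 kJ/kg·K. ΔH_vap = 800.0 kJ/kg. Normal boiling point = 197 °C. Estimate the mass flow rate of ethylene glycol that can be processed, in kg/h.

ṁ = 1150 kg/h

Δh = 2.41×(197−133) + 800.0 + 1.56×(242−197) = 1024.4 kJ/kg
Q = 327 kJ/s = 327 kJ/s = 1.1772e+06 kJ/h
ṁ = Q/Δh = 1.1772e+06 / 1024.4 = 1149.1 kg/h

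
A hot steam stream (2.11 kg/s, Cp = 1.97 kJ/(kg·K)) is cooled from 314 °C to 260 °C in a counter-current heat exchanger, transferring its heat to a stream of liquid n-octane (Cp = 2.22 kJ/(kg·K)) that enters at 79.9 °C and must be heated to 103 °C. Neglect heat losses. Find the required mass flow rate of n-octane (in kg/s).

ṁ_c = 4.38 kg/s

Heat released by hot stream: Q = 2.11 × 1.97 × (314 − 260) = 224.46 kJ/s
Energy balance on cold side (adiabatic exchanger): Q = ṁ_c·Cp_c·(T_c,out − T_c,in)
ṁ_c = 224.46 / [2.22 × (103 − 79.9)] = 4.377 kg/s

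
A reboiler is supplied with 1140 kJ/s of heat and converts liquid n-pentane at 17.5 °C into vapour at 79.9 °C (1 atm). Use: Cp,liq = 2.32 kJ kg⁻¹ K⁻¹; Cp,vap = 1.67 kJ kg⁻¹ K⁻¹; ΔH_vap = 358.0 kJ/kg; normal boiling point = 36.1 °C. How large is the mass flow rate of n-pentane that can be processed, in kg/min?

Δh = 2.32×(36.1−17.5) + 358.0 + 1.67×(79.9−36.1) = 474.3 kJ/kg
Q = 1140 kJ/s = 1140 kJ/s = 68400 kJ/min
ṁ = Q/Δh = 68400 / 474.3 = 144.21 kg/min

ṁ = 144 kg/min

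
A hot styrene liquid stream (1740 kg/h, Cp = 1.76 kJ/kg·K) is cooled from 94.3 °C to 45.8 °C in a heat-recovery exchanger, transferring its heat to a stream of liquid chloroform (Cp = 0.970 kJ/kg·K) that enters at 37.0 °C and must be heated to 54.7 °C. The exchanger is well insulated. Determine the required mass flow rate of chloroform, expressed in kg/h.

Heat released by hot stream: Q = 1740 × 1.76 × (94.3 − 45.8) = 148530 kJ/h
Energy balance on cold side (adiabatic exchanger): Q = ṁ_c·Cp_c·(T_c,out − T_c,in)
ṁ_c = 148530 / [0.970 × (54.7 − 37.0)] = 8650.8 kg/h

ṁ_c = 8650 kg/h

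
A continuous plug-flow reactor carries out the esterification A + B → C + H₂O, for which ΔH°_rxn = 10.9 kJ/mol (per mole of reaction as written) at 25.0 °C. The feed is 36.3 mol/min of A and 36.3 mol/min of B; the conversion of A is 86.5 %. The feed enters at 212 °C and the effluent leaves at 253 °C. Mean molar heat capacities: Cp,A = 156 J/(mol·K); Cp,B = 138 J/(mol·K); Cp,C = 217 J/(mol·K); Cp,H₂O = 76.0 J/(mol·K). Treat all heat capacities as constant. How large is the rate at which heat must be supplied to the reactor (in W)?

Q_in = 12900 W

Extent of reaction ξ = 0.865 × 36.3 = 31.399 mol/min
Reaction term: ξ·ΔH°_rxn = 31.399 × 10.9 = 342.25 kJ/min
Sensible, feed 212→25 °C: -1995.7 kJ/min
Outlet flows (mol/min): A 4.9005, B 4.9005, C 31.399, H₂O 31.399
Sensible, products 25→253 °C: 2426.1 kJ/min
Q = ΔH = 772.66 kJ/min = 12.878 kW
Heat supplied = 12878 W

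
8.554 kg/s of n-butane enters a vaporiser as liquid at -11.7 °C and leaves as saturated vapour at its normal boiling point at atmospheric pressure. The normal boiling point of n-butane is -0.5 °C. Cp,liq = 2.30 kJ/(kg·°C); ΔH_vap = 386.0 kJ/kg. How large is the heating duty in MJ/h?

liquid -11.7→-0.5 °C: 25.76 kJ/kg
vaporisation at -0.5 °C: 386 kJ/kg
Δh = 25.76 + 386 = 411.76 kJ/kg
Q = ṁ·Δh = 8.554 kg/s × 411.76 kJ/kg = 3522.2 kJ/s
|Q| = 3522.2 kW = 12680 MJ/h

Q = 12700 MJ/h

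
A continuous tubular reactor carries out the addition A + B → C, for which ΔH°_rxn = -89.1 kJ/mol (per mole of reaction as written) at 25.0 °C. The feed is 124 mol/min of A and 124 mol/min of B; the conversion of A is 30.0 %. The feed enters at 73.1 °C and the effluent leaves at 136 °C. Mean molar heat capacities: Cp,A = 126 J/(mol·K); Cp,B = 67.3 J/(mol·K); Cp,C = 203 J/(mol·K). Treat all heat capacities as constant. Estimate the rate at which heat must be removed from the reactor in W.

Extent of reaction ξ = 0.300 × 124 = 37.2 mol/min
Reaction term: ξ·ΔH°_rxn = 37.2 × -89.1 = -3314.5 kJ/min
Sensible, feed 73.1→25 °C: -1152.9 kJ/min
Outlet flows (mol/min): A 86.8, B 86.8, C 37.2
Sensible, products 25→136 °C: 2700.6 kJ/min
Q = ΔH = -1766.8 kJ/min = -29.447 kW
Heat removed = 29447 W

Q_out = 29400 W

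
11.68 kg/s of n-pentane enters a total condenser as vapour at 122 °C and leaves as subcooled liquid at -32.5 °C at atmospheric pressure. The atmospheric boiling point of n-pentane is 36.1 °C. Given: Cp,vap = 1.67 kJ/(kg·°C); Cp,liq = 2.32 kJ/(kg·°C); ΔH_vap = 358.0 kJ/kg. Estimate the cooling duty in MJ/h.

Q_c = 27800 MJ/h

vapour 122→36.1 °C: -143.45 kJ/kg
condensation at 36.1 °C: -358 kJ/kg
liquid 36.1→-32.5 °C: -159.15 kJ/kg
Δh = -143.45 + -358 + -159.15 = -660.61 kJ/kg
Q = ṁ·Δh = 11.68 kg/s × -660.61 kJ/kg = -7715.9 kJ/s
|Q| = 7715.9 kW = 27777 MJ/h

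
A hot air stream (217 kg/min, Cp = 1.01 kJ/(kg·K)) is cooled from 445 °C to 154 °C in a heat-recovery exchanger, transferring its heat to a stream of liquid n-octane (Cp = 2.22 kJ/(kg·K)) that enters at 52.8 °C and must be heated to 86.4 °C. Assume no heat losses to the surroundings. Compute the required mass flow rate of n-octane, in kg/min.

ṁ_c = 855 kg/min

Heat released by hot stream: Q = 217 × 1.01 × (445 − 154) = 63778 kJ/min
Energy balance on cold side (adiabatic exchanger): Q = ṁ_c·Cp_c·(T_c,out − T_c,in)
ṁ_c = 63778 / [2.22 × (86.4 − 52.8)] = 855.03 kg/min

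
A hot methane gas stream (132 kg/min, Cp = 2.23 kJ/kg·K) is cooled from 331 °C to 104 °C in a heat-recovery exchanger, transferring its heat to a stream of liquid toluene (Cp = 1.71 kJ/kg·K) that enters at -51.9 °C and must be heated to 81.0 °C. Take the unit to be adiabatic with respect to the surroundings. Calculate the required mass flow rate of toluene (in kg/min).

Heat released by hot stream: Q = 132 × 2.23 × (331 − 104) = 66820 kJ/min
Energy balance on cold side (adiabatic exchanger): Q = ṁ_c·Cp_c·(T_c,out − T_c,in)
ṁ_c = 66820 / [1.71 × (81.0 − -51.9)] = 294.02 kg/min

ṁ_c = 294 kg/min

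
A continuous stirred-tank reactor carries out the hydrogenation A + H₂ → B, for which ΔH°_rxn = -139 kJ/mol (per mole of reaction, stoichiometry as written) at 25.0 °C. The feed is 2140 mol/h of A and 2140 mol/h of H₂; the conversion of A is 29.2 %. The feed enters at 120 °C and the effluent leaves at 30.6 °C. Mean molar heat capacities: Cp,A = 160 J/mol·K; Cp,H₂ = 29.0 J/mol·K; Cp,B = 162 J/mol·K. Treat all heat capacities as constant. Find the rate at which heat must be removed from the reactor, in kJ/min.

Q_out = 2050 kJ/min

Extent of reaction ξ = 0.292 × 2140 = 624.88 mol/h
Reaction term: ξ·ΔH°_rxn = 624.88 × -139 = -86858 kJ/h
Sensible, feed 120→25 °C: -38424 kJ/h
Outlet flows (mol/h): A 1515.1, H₂ 1515.1, B 624.88
Sensible, products 25→30.6 °C: 2170.5 kJ/h
Q = ΔH = -123110 kJ/h = -34.198 kW
Heat removed = 2051.9 kJ/min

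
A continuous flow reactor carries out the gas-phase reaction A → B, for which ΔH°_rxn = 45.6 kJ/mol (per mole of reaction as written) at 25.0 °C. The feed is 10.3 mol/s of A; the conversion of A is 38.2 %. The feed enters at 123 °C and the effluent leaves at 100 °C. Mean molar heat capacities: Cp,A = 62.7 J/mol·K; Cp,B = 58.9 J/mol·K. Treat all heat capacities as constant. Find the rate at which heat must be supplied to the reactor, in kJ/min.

Q_in = 9810 kJ/min

Extent of reaction ξ = 0.382 × 10.3 = 3.9346 mol/s
Reaction term: ξ·ΔH°_rxn = 3.9346 × 45.6 = 179.42 kJ/s
Sensible, feed 123→25 °C: -63.289 kJ/s
Outlet flows (mol/s): A 6.3654, B 3.9346
Sensible, products 25→100 °C: 47.314 kJ/s
Q = ΔH = 163.44 kJ/s = 163.44 kW
Heat supplied = 9806.6 kJ/min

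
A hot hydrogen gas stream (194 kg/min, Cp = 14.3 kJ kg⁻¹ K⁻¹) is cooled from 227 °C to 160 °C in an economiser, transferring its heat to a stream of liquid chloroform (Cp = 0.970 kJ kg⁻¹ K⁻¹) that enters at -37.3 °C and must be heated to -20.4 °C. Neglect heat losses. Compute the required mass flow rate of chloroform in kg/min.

ṁ_c = 11300 kg/min

Heat released by hot stream: Q = 194 × 14.3 × (227 − 160) = 185870 kJ/min
Energy balance on cold side (adiabatic exchanger): Q = ṁ_c·Cp_c·(T_c,out − T_c,in)
ṁ_c = 185870 / [0.970 × (-20.4 − -37.3)] = 11338 kg/min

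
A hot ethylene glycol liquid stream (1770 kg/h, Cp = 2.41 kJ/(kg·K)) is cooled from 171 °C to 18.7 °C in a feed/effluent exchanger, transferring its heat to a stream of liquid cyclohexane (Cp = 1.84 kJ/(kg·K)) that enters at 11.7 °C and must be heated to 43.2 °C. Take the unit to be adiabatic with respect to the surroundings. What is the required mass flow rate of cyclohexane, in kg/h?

Heat released by hot stream: Q = 1770 × 2.41 × (171 − 18.7) = 649670 kJ/h
Energy balance on cold side (adiabatic exchanger): Q = ṁ_c·Cp_c·(T_c,out − T_c,in)
ṁ_c = 649670 / [1.84 × (43.2 − 11.7)] = 11209 kg/h

ṁ_c = 11200 kg/h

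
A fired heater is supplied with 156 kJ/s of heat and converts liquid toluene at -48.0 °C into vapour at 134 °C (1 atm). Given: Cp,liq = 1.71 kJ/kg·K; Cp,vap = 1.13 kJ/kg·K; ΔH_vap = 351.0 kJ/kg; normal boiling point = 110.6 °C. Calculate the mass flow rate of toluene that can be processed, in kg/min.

ṁ = 14.4 kg/min

Δh = 1.71×(110.6−-48.0) + 351.0 + 1.13×(134−110.6) = 648.65 kJ/kg
Q = 156 kJ/s = 156 kJ/s = 9360 kJ/min
ṁ = Q/Δh = 9360 / 648.65 = 14.43 kg/min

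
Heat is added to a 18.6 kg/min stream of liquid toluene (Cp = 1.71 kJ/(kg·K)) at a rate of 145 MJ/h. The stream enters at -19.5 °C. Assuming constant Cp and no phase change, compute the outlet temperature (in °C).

Q = 145 MJ/h = 2416.7 kJ/min
ΔT = Q/(ṁ·Cp) = 2416.7/(18.6×1.71) = 75.981 K
T_out = -19.5 + 75.981 = 56.481 °C

T_out = 56.5 °C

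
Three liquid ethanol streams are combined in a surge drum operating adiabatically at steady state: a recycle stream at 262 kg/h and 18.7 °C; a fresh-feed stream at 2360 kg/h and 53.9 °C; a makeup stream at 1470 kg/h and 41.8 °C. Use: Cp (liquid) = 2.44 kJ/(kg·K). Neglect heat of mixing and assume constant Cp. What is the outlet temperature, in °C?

Energy balance with Q = 0: Σ ṁᵢCp,ᵢ(T_out − Tᵢ) = 0
Σ ṁᵢCp,ᵢTᵢ = 262×2.44×18.7 + 2360×2.44×53.9 + 1470×2.44×41.8 = 472260
Σ ṁᵢCp,ᵢ = 262×2.44 + 2360×2.44 + 1470×2.44 = 9984.5
T_out = 472260 / 9984.5 = 47.299 °C

T_out = 47.3 °C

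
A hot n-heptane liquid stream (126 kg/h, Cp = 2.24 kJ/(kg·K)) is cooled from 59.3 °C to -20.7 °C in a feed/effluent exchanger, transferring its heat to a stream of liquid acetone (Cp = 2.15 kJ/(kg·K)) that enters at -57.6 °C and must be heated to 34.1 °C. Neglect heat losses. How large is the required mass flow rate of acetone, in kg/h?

ṁ_c = 115 kg/h

Heat released by hot stream: Q = 126 × 2.24 × (59.3 − -20.7) = 22579 kJ/h
Energy balance on cold side (adiabatic exchanger): Q = ṁ_c·Cp_c·(T_c,out − T_c,in)
ṁ_c = 22579 / [2.15 × (34.1 − -57.6)] = 114.53 kg/h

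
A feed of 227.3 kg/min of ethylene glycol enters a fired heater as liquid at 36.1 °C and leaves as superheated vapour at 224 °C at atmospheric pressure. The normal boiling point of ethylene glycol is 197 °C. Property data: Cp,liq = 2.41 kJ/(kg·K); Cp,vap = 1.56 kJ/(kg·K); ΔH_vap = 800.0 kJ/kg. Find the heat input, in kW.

liquid 36.1→197 °C: 387.77 kJ/kg
vaporisation at 197 °C: 800 kJ/kg
vapour 197→224 °C: 42.12 kJ/kg
Δh = 387.77 + 800 + 42.12 = 1229.9 kJ/kg
Q = ṁ·Δh = 227.3 kg/min × 1229.9 kJ/kg = 279550 kJ/min
|Q| = 4659.2 kW

Q = 4660 kW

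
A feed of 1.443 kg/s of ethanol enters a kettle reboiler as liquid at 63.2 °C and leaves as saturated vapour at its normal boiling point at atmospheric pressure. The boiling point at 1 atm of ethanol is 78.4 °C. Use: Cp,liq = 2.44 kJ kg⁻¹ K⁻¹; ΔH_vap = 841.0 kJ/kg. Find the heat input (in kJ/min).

liquid 63.2→78.4 °C: 37.088 kJ/kg
vaporisation at 78.4 °C: 841 kJ/kg
Δh = 37.088 + 841 = 878.09 kJ/kg
Q = ṁ·Δh = 1.443 kg/s × 878.09 kJ/kg = 1267.1 kJ/s
|Q| = 1267.1 kW = 76025 kJ/min

Q = 76000 kJ/min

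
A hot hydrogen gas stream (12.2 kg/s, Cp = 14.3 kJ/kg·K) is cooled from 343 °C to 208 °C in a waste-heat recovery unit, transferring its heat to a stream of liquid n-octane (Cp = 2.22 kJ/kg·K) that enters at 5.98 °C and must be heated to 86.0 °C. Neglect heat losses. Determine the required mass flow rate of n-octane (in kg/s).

ṁ_c = 133 kg/s

Heat released by hot stream: Q = 12.2 × 14.3 × (343 − 208) = 23552 kJ/s
Energy balance on cold side (adiabatic exchanger): Q = ṁ_c·Cp_c·(T_c,out − T_c,in)
ṁ_c = 23552 / [2.22 × (86.0 − 5.98)] = 132.58 kg/s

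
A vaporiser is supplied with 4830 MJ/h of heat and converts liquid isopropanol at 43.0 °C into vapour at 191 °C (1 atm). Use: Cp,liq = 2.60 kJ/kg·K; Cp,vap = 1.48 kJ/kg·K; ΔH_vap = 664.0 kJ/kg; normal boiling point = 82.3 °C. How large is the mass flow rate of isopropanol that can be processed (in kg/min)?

ṁ = 86.8 kg/min

Δh = 2.60×(82.3−43.0) + 664.0 + 1.48×(191−82.3) = 927.06 kJ/kg
Q = 4830 MJ/h = 1341.7 kJ/s = 80500 kJ/min
ṁ = Q/Δh = 80500 / 927.06 = 86.834 kg/min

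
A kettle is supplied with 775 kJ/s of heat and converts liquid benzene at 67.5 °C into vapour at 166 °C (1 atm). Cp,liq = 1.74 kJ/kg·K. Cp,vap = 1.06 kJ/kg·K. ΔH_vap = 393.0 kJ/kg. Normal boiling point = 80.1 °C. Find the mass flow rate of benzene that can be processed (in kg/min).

ṁ = 91.9 kg/min

Δh = 1.74×(80.1−67.5) + 393.0 + 1.06×(166−80.1) = 505.98 kJ/kg
Q = 775 kJ/s = 775 kJ/s = 46500 kJ/min
ṁ = Q/Δh = 46500 / 505.98 = 91.901 kg/min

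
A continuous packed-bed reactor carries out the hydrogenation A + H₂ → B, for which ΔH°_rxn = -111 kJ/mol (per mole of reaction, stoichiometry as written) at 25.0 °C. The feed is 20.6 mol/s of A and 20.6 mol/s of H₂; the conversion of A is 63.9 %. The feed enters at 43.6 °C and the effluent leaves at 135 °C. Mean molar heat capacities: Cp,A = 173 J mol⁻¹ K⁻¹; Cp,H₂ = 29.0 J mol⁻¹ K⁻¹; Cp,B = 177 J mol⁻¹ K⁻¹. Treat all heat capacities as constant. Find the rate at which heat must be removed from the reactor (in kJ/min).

Q_out = 67000 kJ/min

Extent of reaction ξ = 0.639 × 20.6 = 13.163 mol/s
Reaction term: ξ·ΔH°_rxn = 13.163 × -111 = -1461.1 kJ/s
Sensible, feed 43.6→25 °C: -77.398 kJ/s
Outlet flows (mol/s): A 7.4366, H₂ 7.4366, B 13.163
Sensible, products 25→135 °C: 421.53 kJ/s
Q = ΔH = -1117 kJ/s = -1117 kW
Heat removed = 67020 kJ/min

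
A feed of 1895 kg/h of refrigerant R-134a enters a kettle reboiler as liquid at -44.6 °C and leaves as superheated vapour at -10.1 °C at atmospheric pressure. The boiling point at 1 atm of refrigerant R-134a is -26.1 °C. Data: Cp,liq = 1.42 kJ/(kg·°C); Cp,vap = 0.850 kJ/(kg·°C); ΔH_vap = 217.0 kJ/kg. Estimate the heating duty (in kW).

Q = 135 kW

liquid -44.6→-26.1 °C: 26.27 kJ/kg
vaporisation at -26.1 °C: 217 kJ/kg
vapour -26.1→-10.1 °C: 13.6 kJ/kg
Δh = 26.27 + 217 + 13.6 = 256.87 kJ/kg
Q = ṁ·Δh = 1895 kg/h × 256.87 kJ/kg = 486770 kJ/h
|Q| = 135.21 kW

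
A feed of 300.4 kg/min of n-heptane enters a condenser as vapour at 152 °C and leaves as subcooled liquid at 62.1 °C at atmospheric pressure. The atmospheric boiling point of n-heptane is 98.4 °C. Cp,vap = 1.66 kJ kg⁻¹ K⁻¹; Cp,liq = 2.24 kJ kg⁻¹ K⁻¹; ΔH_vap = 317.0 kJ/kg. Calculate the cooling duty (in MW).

vapour 152→98.4 °C: -88.976 kJ/kg
condensation at 98.4 °C: -317 kJ/kg
liquid 98.4→62.1 °C: -81.312 kJ/kg
Δh = -88.976 + -317 + -81.312 = -487.29 kJ/kg
Q = ṁ·Δh = 300.4 kg/min × -487.29 kJ/kg = -146380 kJ/min
|Q| = 2439.7 kW = 2.4397 MW

Q_c = 2.44 MW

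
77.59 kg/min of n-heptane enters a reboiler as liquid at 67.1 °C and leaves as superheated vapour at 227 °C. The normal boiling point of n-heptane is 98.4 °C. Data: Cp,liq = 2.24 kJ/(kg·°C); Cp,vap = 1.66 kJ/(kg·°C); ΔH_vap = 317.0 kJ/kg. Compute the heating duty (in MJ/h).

liquid 67.1→98.4 °C: 70.112 kJ/kg
vaporisation at 98.4 °C: 317 kJ/kg
vapour 98.4→227 °C: 213.48 kJ/kg
Δh = 70.112 + 317 + 213.48 = 600.59 kJ/kg
Q = ṁ·Δh = 77.59 kg/min × 600.59 kJ/kg = 46600 kJ/min
|Q| = 776.66 kW = 2796 MJ/h

Q = 2800 MJ/h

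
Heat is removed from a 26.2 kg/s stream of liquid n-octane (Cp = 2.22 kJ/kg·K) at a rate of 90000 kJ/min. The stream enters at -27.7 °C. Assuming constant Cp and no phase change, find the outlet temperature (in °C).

T_out = -53.5 °C

Q = 90000 kJ/min = 1500 kJ/s
ΔT = Q/(ṁ·Cp) = 1500/(26.2×2.22) = 25.789 K
T_out = -27.7 − 25.789 = -53.489 °C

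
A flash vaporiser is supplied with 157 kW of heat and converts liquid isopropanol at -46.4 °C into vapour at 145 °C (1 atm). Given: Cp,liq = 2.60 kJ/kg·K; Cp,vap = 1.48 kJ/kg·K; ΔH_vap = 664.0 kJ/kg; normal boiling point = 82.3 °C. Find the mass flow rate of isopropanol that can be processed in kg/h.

Δh = 2.60×(82.3−-46.4) + 664.0 + 1.48×(145−82.3) = 1091.4 kJ/kg
Q = 157 kW = 157 kJ/s = 565200 kJ/h
ṁ = Q/Δh = 565200 / 1091.4 = 517.86 kg/h

ṁ = 518 kg/h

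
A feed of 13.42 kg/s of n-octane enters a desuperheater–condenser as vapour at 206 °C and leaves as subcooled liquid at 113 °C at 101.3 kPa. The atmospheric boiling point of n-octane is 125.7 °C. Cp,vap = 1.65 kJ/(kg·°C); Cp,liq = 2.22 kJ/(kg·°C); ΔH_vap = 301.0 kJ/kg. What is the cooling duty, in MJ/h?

vapour 206→125.7 °C: -132.49 kJ/kg
condensation at 125.7 °C: -301 kJ/kg
liquid 125.7→113 °C: -28.194 kJ/kg
Δh = -132.49 + -301 + -28.194 = -461.69 kJ/kg
Q = ṁ·Δh = 13.42 kg/s × -461.69 kJ/kg = -6195.9 kJ/s
|Q| = 6195.9 kW = 22305 MJ/h

Q_c = 22300 MJ/h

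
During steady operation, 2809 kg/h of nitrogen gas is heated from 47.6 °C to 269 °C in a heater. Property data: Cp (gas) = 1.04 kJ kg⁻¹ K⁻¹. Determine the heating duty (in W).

Q = ṁ·Cp·ΔT = 2809 × 1.04 × (269 − 47.6) = 646790 kJ/h
Converting: 646790 / 3600 s = 179.66 kW
Heating duty = 179660 W

Q = 180000 W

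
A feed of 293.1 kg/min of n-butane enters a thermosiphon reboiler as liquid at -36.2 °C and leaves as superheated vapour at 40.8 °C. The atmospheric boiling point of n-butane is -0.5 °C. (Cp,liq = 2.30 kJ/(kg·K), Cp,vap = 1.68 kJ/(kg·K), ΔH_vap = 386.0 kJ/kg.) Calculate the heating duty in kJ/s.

liquid -36.2→-0.5 °C: 82.11 kJ/kg
vaporisation at -0.5 °C: 386 kJ/kg
vapour -0.5→40.8 °C: 69.384 kJ/kg
Δh = 82.11 + 386 + 69.384 = 537.49 kJ/kg
Q = ṁ·Δh = 293.1 kg/min × 537.49 kJ/kg = 157540 kJ/min
|Q| = 2625.7 kW

Q = 2630 kJ/s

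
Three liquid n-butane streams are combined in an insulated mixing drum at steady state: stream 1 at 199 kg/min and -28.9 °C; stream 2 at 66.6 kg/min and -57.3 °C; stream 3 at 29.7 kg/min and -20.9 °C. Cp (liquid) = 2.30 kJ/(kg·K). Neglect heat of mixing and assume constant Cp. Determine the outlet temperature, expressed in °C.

T_out = -34.5 °C

Energy balance with Q = 0: Σ ṁᵢCp,ᵢ(T_out − Tᵢ) = 0
Σ ṁᵢCp,ᵢTᵢ = 199×2.30×-28.9 + 66.6×2.30×-57.3 + 29.7×2.30×-20.9 = -23432
Σ ṁᵢCp,ᵢ = 199×2.30 + 66.6×2.30 + 29.7×2.30 = 679.19
T_out = -23432 / 679.19 = -34.501 °C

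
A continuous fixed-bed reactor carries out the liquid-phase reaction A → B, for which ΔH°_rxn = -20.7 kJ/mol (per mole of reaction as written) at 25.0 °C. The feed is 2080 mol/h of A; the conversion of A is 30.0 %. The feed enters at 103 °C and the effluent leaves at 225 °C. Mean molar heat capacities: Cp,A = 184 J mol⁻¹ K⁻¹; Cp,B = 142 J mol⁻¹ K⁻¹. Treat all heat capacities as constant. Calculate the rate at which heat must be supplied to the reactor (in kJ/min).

Extent of reaction ξ = 0.300 × 2080 = 624 mol/h
Reaction term: ξ·ΔH°_rxn = 624 × -20.7 = -12917 kJ/h
Sensible, feed 103→25 °C: -29852 kJ/h
Outlet flows (mol/h): A 1456, B 624
Sensible, products 25→225 °C: 71302 kJ/h
Q = ΔH = 28533 kJ/h = 7.926 kW
Heat supplied = 475.56 kJ/min

Q_in = 476 kJ/min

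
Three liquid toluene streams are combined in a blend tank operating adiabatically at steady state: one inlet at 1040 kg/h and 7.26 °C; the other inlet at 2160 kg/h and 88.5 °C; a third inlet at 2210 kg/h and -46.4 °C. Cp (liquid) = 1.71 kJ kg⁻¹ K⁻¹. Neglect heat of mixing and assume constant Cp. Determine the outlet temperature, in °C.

Energy balance with Q = 0: Σ ṁᵢCp,ᵢ(T_out − Tᵢ) = 0
Σ ṁᵢCp,ᵢTᵢ = 1040×1.71×7.26 + 2160×1.71×88.5 + 2210×1.71×-46.4 = 164440
Σ ṁᵢCp,ᵢ = 1040×1.71 + 2160×1.71 + 2210×1.71 = 9251.1
T_out = 164440 / 9251.1 = 17.776 °C

T_out = 17.8 °C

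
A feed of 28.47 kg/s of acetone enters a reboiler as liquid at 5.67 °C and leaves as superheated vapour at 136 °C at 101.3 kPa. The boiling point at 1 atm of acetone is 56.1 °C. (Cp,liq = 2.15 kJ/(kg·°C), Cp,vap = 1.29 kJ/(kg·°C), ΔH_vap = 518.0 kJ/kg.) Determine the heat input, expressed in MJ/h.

Q = 74800 MJ/h

liquid 5.67→56.1 °C: 108.42 kJ/kg
vaporisation at 56.1 °C: 518 kJ/kg
vapour 56.1→136 °C: 103.07 kJ/kg
Δh = 108.42 + 518 + 103.07 = 729.5 kJ/kg
Q = ṁ·Δh = 28.47 kg/s × 729.5 kJ/kg = 20769 kJ/s
|Q| = 20769 kW = 74767 MJ/h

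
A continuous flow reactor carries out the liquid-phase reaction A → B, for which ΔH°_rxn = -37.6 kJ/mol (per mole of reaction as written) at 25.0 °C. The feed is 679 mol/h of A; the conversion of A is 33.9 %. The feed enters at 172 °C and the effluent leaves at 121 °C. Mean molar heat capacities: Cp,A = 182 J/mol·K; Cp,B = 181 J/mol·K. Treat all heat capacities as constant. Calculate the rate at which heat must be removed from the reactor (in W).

Extent of reaction ξ = 0.339 × 679 = 230.18 mol/h
Reaction term: ξ·ΔH°_rxn = 230.18 × -37.6 = -8654.8 kJ/h
Sensible, feed 172→25 °C: -18166 kJ/h
Outlet flows (mol/h): A 448.82, B 230.18
Sensible, products 25→121 °C: 11841 kJ/h
Q = ΔH = -14979 kJ/h = -4.1609 kW
Heat removed = 4160.9 W

Q_out = 4160 W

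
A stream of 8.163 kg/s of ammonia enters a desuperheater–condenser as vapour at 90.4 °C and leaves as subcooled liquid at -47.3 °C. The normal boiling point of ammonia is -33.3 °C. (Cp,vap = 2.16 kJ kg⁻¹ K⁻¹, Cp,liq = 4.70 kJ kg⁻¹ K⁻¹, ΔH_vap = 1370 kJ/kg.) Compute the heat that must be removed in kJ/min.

vapour 90.4→-33.3 °C: -267.19 kJ/kg
condensation at -33.3 °C: -1370 kJ/kg
liquid -33.3→-47.3 °C: -65.8 kJ/kg
Δh = -267.19 + -1370 + -65.8 = -1703 kJ/kg
Q = ṁ·Δh = 8.163 kg/s × -1703 kJ/kg = -13902 kJ/s
|Q| = 13902 kW = 834090 kJ/min

Q_c = 834000 kJ/min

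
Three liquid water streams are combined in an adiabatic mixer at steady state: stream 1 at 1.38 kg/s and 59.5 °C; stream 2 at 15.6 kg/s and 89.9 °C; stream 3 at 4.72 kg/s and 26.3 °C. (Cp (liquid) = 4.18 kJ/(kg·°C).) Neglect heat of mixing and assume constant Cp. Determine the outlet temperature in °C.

No heat crosses the boundary, so H_out = H_in.
T_out = Σ ṁᵢCp,ᵢTᵢ / Σ ṁᵢCp,ᵢ
      = 6724.3 / 90.706 = 74.133 °C

T_out = 74.1 °C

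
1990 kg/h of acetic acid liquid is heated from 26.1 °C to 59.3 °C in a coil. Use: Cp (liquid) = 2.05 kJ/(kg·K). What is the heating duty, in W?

Q = ṁ·Cp·ΔT = 1990 × 2.05 × (59.3 − 26.1) = 135440 kJ/h
Converting: 135440 / 3600 s = 37.622 kW
Heating duty = 37622 W

Q = 37600 W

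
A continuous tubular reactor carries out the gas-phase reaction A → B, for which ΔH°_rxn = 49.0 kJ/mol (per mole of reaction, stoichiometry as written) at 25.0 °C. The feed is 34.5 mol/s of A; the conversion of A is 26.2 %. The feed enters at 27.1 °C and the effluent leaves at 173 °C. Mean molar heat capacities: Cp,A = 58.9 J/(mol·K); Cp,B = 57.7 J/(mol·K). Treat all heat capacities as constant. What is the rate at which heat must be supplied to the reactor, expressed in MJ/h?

Q_in = 2660 MJ/h

Extent of reaction ξ = 0.262 × 34.5 = 9.039 mol/s
Reaction term: ξ·ΔH°_rxn = 9.039 × 49.0 = 442.91 kJ/s
Sensible, feed 27.1→25 °C: -4.2673 kJ/s
Outlet flows (mol/s): A 25.461, B 9.039
Sensible, products 25→173 °C: 299.14 kJ/s
Q = ΔH = 737.78 kJ/s = 737.78 kW
Heat supplied = 2656 MJ/h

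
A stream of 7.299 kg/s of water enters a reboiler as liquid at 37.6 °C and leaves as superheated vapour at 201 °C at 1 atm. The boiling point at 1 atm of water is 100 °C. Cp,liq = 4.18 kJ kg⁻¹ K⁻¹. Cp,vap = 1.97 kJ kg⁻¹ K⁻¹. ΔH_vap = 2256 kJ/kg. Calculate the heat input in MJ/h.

liquid 37.6→100 °C: 260.83 kJ/kg
vaporisation at 100 °C: 2256 kJ/kg
vapour 100→201 °C: 198.97 kJ/kg
Δh = 260.83 + 2256 + 198.97 = 2715.8 kJ/kg
Q = ṁ·Δh = 7.299 kg/s × 2715.8 kJ/kg = 19823 kJ/s
|Q| = 19823 kW = 71361 MJ/h

Q = 71400 MJ/h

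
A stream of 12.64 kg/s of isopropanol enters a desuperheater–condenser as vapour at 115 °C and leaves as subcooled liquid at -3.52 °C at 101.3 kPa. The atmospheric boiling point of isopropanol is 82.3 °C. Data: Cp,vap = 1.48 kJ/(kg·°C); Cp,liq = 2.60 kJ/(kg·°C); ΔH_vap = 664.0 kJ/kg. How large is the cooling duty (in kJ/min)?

Q_c = 710000 kJ/min

vapour 115→82.3 °C: -48.396 kJ/kg
condensation at 82.3 °C: -664 kJ/kg
liquid 82.3→-3.52 °C: -223.13 kJ/kg
Δh = -48.396 + -664 + -223.13 = -935.53 kJ/kg
Q = ṁ·Δh = 12.64 kg/s × -935.53 kJ/kg = -11825 kJ/s
|Q| = 11825 kW = 709500 kJ/min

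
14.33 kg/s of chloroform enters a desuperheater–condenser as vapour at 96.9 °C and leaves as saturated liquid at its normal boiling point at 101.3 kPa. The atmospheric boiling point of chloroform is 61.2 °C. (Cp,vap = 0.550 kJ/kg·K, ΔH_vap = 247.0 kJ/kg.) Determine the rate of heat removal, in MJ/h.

Q_c = 13800 MJ/h

vapour 96.9→61.2 °C: -19.635 kJ/kg
condensation at 61.2 °C: -247 kJ/kg
Δh = -19.635 + -247 = -266.63 kJ/kg
Q = ṁ·Δh = 14.33 kg/s × -266.63 kJ/kg = -3820.9 kJ/s
|Q| = 3820.9 kW = 13755 MJ/h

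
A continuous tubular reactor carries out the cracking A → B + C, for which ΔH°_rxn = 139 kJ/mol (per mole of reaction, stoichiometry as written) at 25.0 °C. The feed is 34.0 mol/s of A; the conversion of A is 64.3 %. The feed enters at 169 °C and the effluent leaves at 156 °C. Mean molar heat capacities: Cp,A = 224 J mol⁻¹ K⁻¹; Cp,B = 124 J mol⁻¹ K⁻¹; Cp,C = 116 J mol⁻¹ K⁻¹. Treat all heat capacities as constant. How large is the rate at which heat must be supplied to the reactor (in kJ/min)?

Extent of reaction ξ = 0.643 × 34.0 = 21.862 mol/s
Reaction term: ξ·ΔH°_rxn = 21.862 × 139 = 3038.8 kJ/s
Sensible, feed 169→25 °C: -1096.7 kJ/s
Outlet flows (mol/s): A 12.138, B 21.862, C 21.862
Sensible, products 25→156 °C: 1043.5 kJ/s
Q = ΔH = 2985.6 kJ/s = 2985.6 kW
Heat supplied = 179140 kJ/min

Q_in = 179000 kJ/min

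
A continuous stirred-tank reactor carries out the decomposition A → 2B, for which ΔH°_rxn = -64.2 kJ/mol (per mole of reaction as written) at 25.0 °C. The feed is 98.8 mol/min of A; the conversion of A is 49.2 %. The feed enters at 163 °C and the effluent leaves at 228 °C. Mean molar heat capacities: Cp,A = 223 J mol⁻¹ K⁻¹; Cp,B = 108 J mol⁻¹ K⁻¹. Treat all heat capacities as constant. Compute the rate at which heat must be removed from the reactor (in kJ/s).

Q_out = 29.3 kJ/s

Extent of reaction ξ = 0.492 × 98.8 = 48.61 mol/min
Reaction term: ξ·ΔH°_rxn = 48.61 × -64.2 = -3120.7 kJ/min
Sensible, feed 163→25 °C: -3040.5 kJ/min
Outlet flows (mol/min): A 50.19, B 97.219
Sensible, products 25→228 °C: 4403.5 kJ/min
Q = ΔH = -1757.7 kJ/min = -29.295 kW
Heat removed = 29.295 kJ/s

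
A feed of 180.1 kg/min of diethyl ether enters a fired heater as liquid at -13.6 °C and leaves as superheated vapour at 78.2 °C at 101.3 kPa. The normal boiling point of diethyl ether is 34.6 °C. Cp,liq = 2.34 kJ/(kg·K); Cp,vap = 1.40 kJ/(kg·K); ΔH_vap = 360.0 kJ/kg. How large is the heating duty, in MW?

Q = 1.60 MW

liquid -13.6→34.6 °C: 112.79 kJ/kg
vaporisation at 34.6 °C: 360 kJ/kg
vapour 34.6→78.2 °C: 61.04 kJ/kg
Δh = 112.79 + 360 + 61.04 = 533.83 kJ/kg
Q = ṁ·Δh = 180.1 kg/min × 533.83 kJ/kg = 96142 kJ/min
|Q| = 1602.4 kW = 1.6024 MW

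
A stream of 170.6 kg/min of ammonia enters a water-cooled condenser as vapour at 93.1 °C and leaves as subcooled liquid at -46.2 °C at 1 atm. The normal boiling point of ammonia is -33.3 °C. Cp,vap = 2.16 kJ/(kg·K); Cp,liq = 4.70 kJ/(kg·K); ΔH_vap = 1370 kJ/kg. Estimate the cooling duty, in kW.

Q_c = 4840 kW

vapour 93.1→-33.3 °C: -273.02 kJ/kg
condensation at -33.3 °C: -1370 kJ/kg
liquid -33.3→-46.2 °C: -60.63 kJ/kg
Δh = -273.02 + -1370 + -60.63 = -1703.7 kJ/kg
Q = ṁ·Δh = 170.6 kg/min × -1703.7 kJ/kg = -290640 kJ/min
|Q| = 4844.1 kW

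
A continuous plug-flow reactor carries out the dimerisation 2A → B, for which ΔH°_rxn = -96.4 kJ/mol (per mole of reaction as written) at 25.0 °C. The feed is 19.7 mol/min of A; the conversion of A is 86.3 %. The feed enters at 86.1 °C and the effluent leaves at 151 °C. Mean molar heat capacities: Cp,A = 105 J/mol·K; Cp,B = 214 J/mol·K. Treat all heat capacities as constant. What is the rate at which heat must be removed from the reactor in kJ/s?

Extent of reaction ξ = 0.863 × 19.7 / 2 = 8.5005 mol/min
Reaction term: ξ·ΔH°_rxn = 8.5005 × -96.4 = -819.45 kJ/min
Sensible, feed 86.1→25 °C: -126.39 kJ/min
Outlet flows (mol/min): A 2.6989, B 8.5005
Sensible, products 25→151 °C: 264.92 kJ/min
Q = ΔH = -680.92 kJ/min = -11.349 kW
Heat removed = 11.349 kJ/s

Q_out = 11.3 kJ/s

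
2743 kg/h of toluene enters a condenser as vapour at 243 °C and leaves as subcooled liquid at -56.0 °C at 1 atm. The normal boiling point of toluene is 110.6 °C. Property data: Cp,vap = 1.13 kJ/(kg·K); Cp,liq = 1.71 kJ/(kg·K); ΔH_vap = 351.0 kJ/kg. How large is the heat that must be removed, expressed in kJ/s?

vapour 243→110.6 °C: -149.61 kJ/kg
condensation at 110.6 °C: -351 kJ/kg
liquid 110.6→-56.0 °C: -284.89 kJ/kg
Δh = -149.61 + -351 + -284.89 = -785.5 kJ/kg
Q = ṁ·Δh = 2743 kg/h × -785.5 kJ/kg = -2.1546e+06 kJ/h
|Q| = 598.51 kW

Q_c = 599 kJ/s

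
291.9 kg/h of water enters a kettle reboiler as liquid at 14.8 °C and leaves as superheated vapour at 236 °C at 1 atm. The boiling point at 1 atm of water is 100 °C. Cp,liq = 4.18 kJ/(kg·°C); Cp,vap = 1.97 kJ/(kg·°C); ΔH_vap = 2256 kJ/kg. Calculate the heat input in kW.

liquid 14.8→100 °C: 356.14 kJ/kg
vaporisation at 100 °C: 2256 kJ/kg
vapour 100→236 °C: 267.92 kJ/kg
Δh = 356.14 + 2256 + 267.92 = 2880.1 kJ/kg
Q = ṁ·Δh = 291.9 kg/h × 2880.1 kJ/kg = 840690 kJ/h
|Q| = 233.52 kW

Q = 234 kW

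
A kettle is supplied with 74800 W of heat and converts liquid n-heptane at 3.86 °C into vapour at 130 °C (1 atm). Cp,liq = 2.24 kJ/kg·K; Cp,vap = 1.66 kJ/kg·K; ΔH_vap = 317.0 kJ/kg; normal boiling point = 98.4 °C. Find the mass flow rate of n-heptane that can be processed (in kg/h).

ṁ = 463 kg/h

Δh = 2.24×(98.4−3.86) + 317.0 + 1.66×(130−98.4) = 581.23 kJ/kg
Q = 74800 W = 74.8 kJ/s = 269280 kJ/h
ṁ = Q/Δh = 269280 / 581.23 = 463.3 kg/h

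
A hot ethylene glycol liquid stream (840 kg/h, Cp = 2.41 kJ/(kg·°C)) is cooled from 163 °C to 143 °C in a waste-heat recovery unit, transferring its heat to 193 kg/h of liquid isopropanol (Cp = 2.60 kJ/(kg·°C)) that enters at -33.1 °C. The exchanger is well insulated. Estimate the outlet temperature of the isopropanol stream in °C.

T_c,out = 47.6 °C

Heat released by hot stream: Q = 840 × 2.41 × (163 − 143) = 40488 kJ/h
Energy balance on cold side (adiabatic exchanger): Q = ṁ_c·Cp_c·(T_c,out − T_c,in)
T_c,out = -33.1 + 40488/(193 × 2.60) = 47.586 °C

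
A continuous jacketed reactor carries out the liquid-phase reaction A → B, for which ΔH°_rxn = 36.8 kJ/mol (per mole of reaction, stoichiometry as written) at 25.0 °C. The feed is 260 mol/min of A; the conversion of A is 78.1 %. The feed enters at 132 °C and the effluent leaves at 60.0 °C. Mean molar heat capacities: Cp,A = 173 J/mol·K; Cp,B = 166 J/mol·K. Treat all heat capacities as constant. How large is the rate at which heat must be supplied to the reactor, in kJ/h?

Q_in = 251000 kJ/h

Extent of reaction ξ = 0.781 × 260 = 203.06 mol/min
Reaction term: ξ·ΔH°_rxn = 203.06 × 36.8 = 7472.6 kJ/min
Sensible, feed 132→25 °C: -4812.9 kJ/min
Outlet flows (mol/min): A 56.94, B 203.06
Sensible, products 25→60.0 °C: 1524.6 kJ/min
Q = ΔH = 4184.3 kJ/min = 69.738 kW
Heat supplied = 251060 kJ/h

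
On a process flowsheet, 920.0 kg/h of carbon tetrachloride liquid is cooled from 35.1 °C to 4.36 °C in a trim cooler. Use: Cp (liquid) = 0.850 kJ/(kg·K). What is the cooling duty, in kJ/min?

Q_c = 401 kJ/min

Q = ṁ·Cp·ΔT = 920.0 × 0.850 × (4.36 − 35.1) = -24039 kJ/h
Converting: 24039 / 3600 s = 6.6774 kW
Cooling duty = 400.64 kJ/min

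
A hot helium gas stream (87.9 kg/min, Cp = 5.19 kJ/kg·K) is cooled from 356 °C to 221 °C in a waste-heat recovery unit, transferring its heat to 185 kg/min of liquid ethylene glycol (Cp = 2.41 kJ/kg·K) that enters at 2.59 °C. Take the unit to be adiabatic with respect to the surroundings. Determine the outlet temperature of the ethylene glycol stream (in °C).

Heat released by hot stream: Q = 87.9 × 5.19 × (356 − 221) = 61587 kJ/min
Energy balance on cold side (adiabatic exchanger): Q = ṁ_c·Cp_c·(T_c,out − T_c,in)
T_c,out = 2.59 + 61587/(185 × 2.41) = 140.72 °C

T_c,out = 141 °C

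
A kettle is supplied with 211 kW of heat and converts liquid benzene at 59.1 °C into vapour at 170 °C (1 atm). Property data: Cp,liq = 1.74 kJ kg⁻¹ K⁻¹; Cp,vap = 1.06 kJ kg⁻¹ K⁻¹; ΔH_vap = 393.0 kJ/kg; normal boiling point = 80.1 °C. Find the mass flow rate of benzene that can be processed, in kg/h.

ṁ = 1450 kg/h

Δh = 1.74×(80.1−59.1) + 393.0 + 1.06×(170−80.1) = 524.83 kJ/kg
Q = 211 kW = 211 kJ/s = 759600 kJ/h
ṁ = Q/Δh = 759600 / 524.83 = 1447.3 kg/h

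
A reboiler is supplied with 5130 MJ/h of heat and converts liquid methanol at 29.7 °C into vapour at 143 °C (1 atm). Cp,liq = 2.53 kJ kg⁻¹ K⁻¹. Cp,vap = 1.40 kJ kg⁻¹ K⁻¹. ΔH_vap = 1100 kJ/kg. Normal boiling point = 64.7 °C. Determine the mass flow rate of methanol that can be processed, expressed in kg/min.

ṁ = 65.9 kg/min

Δh = 2.53×(64.7−29.7) + 1100 + 1.40×(143−64.7) = 1298.2 kJ/kg
Q = 5130 MJ/h = 1425 kJ/s = 85500 kJ/min
ṁ = Q/Δh = 85500 / 1298.2 = 65.862 kg/min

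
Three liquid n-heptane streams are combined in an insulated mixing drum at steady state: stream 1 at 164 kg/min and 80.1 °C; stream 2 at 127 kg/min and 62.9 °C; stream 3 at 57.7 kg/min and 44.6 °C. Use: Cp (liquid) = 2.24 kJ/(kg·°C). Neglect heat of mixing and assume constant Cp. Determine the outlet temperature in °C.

Energy balance with Q = 0: Σ ṁᵢCp,ᵢ(T_out − Tᵢ) = 0
Σ ṁᵢCp,ᵢTᵢ = 164×2.24×80.1 + 127×2.24×62.9 + 57.7×2.24×44.6 = 53084
Σ ṁᵢCp,ᵢ = 164×2.24 + 127×2.24 + 57.7×2.24 = 781.09
T_out = 53084 / 781.09 = 67.961 °C

T_out = 68.0 °C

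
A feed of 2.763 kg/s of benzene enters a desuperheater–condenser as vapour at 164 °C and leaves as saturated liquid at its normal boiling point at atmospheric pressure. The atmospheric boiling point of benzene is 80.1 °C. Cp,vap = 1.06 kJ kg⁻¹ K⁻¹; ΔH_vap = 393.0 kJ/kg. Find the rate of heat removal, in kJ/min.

Q_c = 79900 kJ/min

vapour 164→80.1 °C: -88.934 kJ/kg
condensation at 80.1 °C: -393 kJ/kg
Δh = -88.934 + -393 = -481.93 kJ/kg
Q = ṁ·Δh = 2.763 kg/s × -481.93 kJ/kg = -1331.6 kJ/s
|Q| = 1331.6 kW = 79895 kJ/min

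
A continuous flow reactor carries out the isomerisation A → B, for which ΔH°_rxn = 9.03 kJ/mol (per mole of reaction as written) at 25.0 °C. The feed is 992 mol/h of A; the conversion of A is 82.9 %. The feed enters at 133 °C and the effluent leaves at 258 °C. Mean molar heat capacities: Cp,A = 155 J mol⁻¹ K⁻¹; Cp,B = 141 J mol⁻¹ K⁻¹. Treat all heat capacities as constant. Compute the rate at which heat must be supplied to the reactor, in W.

Q_in = 6660 W

Extent of reaction ξ = 0.829 × 992 = 822.37 mol/h
Reaction term: ξ·ΔH°_rxn = 822.37 × 9.03 = 7426 kJ/h
Sensible, feed 133→25 °C: -16606 kJ/h
Outlet flows (mol/h): A 169.63, B 822.37
Sensible, products 25→258 °C: 33144 kJ/h
Q = ΔH = 23963 kJ/h = 6.6565 kW
Heat supplied = 6656.5 W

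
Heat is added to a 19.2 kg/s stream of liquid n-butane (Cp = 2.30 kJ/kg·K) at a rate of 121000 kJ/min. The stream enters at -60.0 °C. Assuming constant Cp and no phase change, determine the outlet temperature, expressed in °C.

T_out = -14.3 °C

Q = 121000 kJ/min = 2016.7 kJ/s
ΔT = Q/(ṁ·Cp) = 2016.7/(19.2×2.30) = 45.667 K
T_out = -60.0 + 45.667 = -14.333 °C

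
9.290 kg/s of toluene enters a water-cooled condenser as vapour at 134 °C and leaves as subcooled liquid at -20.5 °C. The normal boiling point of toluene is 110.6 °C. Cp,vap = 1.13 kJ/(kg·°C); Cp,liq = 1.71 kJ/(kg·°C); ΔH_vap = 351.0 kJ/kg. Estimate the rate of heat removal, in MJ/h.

vapour 134→110.6 °C: -26.442 kJ/kg
condensation at 110.6 °C: -351 kJ/kg
liquid 110.6→-20.5 °C: -224.18 kJ/kg
Δh = -26.442 + -351 + -224.18 = -601.62 kJ/kg
Q = ṁ·Δh = 9.290 kg/s × -601.62 kJ/kg = -5589.1 kJ/s
|Q| = 5589.1 kW = 20121 MJ/h

Q_c = 20100 MJ/h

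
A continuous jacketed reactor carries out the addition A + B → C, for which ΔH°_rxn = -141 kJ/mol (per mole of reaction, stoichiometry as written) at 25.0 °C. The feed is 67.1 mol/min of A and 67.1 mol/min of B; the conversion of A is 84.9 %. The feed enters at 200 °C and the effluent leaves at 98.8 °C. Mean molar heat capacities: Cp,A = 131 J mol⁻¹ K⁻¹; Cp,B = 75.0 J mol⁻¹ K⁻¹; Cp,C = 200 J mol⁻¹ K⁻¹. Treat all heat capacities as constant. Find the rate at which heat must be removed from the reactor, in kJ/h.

Q_out = 567000 kJ/h

Extent of reaction ξ = 0.849 × 67.1 = 56.968 mol/min
Reaction term: ξ·ΔH°_rxn = 56.968 × -141 = -8032.5 kJ/min
Sensible, feed 200→25 °C: -2419 kJ/min
Outlet flows (mol/min): A 10.132, B 10.132, C 56.968
Sensible, products 25→98.8 °C: 994.88 kJ/min
Q = ΔH = -9456.5 kJ/min = -157.61 kW
Heat removed = 567390 kJ/h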